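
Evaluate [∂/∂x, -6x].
-6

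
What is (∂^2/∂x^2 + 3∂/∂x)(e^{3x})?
18 e^{3 x}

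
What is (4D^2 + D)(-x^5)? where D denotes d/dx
5 x^{3} \left(- x - 16\right)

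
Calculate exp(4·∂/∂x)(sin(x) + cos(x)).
\sqrt{2} \sin{\left(x + \frac{\pi}{4} + 4 \right)}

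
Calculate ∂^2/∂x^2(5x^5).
100 x^{3}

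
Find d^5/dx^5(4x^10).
120960 x^{5}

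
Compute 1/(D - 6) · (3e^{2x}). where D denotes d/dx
- \frac{3 e^{2 x}}{4}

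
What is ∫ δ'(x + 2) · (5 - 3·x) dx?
3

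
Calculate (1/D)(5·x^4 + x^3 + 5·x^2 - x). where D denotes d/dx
x^{5} + \frac{x^{4}}{4} + \frac{5 x^{3}}{3} - \frac{x^{2}}{2}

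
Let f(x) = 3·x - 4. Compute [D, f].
3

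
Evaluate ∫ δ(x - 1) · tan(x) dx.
\tan{\left(1 \right)}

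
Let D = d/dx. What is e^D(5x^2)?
5 x^{2} + 10 x + 5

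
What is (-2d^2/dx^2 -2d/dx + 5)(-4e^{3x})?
76 e^{3 x}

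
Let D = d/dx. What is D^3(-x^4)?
- 24 x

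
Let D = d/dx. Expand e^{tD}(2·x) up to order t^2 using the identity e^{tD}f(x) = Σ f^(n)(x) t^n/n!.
2 t + 2 x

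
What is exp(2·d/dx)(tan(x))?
\tan{\left(x + 2 \right)}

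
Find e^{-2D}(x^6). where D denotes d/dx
x^{6} - 12 x^{5} + 60 x^{4} - 160 x^{3} + 240 x^{2} - 192 x + 64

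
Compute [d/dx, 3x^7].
21 x^{6}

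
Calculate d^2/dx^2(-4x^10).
- 360 x^{8}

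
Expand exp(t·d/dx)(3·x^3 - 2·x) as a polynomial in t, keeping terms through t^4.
3 t^{3} + 9 t^{2} x + t \left(9 x^{2} - 2\right) + 3 x^{3} - 2 x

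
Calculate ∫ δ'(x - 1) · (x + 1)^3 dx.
-12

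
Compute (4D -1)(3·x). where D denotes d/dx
12 - 3 x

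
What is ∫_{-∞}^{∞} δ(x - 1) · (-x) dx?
-1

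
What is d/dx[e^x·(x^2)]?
x \left(x + 2\right) e^{x}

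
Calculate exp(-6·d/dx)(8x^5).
8 x^{5} - 240 x^{4} + 2880 x^{3} - 17280 x^{2} + 51840 x - 62208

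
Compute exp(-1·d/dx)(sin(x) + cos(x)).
\sqrt{2} \cos{\left(- x + \frac{\pi}{4} + 1 \right)}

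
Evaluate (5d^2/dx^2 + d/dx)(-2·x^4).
8 x^{2} \left(- x - 15\right)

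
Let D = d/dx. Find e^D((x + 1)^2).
x^{2} + 4 x + 4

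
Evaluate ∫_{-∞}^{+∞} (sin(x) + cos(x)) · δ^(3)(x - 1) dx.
- \sin{\left(1 \right)} + \cos{\left(1 \right)}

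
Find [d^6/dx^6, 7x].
42\frac{d^{5}}{dx^{5}}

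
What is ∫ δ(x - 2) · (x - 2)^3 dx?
0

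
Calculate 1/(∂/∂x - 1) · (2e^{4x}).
\frac{2 e^{4 x}}{3}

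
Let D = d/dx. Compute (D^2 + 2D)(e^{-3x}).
3 e^{- 3 x}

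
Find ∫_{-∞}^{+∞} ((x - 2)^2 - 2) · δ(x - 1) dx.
-1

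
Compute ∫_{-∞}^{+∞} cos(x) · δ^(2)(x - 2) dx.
- \cos{\left(2 \right)}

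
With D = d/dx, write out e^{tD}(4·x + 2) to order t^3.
4 t + 4 x + 2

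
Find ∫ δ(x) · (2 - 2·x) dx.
2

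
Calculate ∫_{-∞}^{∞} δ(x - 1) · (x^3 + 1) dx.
2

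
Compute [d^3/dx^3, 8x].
24\frac{d^{2}}{dx^{2}}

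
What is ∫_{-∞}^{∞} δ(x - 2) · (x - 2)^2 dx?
0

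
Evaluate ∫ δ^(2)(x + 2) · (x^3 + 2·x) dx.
-12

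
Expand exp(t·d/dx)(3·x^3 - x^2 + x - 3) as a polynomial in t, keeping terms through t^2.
t^{2} \left(9 x - 1\right) + t \left(9 x^{2} - 2 x + 1\right) + 3 x^{3} - x^{2} + x - 3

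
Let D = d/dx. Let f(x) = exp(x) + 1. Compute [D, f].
e^{x}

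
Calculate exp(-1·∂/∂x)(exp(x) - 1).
e^{x - 1} - 1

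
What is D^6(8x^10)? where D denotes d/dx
1209600 x^{4}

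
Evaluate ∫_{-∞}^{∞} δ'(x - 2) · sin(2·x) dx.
- 2 \cos{\left(4 \right)}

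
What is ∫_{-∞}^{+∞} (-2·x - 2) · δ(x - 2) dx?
-6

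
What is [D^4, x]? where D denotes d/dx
4D^{3}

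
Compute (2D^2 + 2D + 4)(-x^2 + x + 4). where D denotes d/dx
14 - 4 x^{2}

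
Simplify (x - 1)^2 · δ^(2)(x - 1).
2\delta(x - 1)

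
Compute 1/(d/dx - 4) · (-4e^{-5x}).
\frac{4 e^{- 5 x}}{9}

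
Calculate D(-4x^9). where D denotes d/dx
- 36 x^{8}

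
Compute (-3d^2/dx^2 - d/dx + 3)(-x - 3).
- 3 x - 8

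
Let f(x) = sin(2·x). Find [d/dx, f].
2 \cos{\left(2 x \right)}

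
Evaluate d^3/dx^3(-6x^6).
- 720 x^{3}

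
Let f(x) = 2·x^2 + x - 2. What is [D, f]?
4 x + 1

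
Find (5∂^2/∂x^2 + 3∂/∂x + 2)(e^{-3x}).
38 e^{- 3 x}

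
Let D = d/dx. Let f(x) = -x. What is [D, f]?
-1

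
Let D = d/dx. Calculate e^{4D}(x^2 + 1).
x^{2} + 8 x + 17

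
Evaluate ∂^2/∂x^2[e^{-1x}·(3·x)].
3 \left(x - 2\right) e^{- x}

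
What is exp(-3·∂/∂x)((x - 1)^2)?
x^{2} - 8 x + 16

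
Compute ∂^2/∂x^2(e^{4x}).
16 e^{4 x}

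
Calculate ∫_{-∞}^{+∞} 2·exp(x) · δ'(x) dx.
-2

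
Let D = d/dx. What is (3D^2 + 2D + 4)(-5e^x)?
- 45 e^{x}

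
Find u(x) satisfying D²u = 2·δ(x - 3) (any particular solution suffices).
|x - 3|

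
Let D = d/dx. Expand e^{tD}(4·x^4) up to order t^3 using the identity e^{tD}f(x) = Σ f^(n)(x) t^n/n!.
4 x \left(4 t^{3} + 6 t^{2} x + 4 t x^{2} + x^{3}\right)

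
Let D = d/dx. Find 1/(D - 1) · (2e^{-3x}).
- \frac{e^{- 3 x}}{2}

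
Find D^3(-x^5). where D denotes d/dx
- 60 x^{2}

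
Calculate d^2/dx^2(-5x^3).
- 30 x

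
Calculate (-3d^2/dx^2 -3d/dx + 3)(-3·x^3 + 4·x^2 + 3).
- 9 x^{3} + 39 x^{2} + 30 x - 15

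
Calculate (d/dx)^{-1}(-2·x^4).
- \frac{2 x^{5}}{5}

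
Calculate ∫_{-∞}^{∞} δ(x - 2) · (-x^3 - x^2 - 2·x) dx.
-16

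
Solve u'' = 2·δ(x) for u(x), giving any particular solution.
|x|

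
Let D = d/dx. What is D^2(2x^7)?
84 x^{5}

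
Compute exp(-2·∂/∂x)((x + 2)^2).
x^{2}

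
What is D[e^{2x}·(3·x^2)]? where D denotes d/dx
6 x \left(x + 1\right) e^{2 x}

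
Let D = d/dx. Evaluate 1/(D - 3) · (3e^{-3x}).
- \frac{e^{- 3 x}}{2}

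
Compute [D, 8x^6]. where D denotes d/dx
48 x^{5}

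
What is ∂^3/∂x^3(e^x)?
e^{x}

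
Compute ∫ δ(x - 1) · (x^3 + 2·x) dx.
3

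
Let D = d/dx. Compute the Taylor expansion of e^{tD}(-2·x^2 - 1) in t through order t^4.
- 2 t^{2} - 4 t x - 2 x^{2} - 1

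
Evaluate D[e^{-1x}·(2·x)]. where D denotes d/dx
2 \left(1 - x\right) e^{- x}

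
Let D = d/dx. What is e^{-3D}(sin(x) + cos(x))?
\sqrt{2} \cos{\left(- x + \frac{\pi}{4} + 3 \right)}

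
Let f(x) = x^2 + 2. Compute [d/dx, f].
2 x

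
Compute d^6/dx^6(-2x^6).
-1440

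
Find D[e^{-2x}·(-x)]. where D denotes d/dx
\left(2 x - 1\right) e^{- 2 x}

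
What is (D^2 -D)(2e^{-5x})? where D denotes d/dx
60 e^{- 5 x}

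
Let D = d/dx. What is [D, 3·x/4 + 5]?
\frac{3}{4}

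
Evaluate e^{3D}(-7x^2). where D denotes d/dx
- 7 x^{2} - 42 x - 63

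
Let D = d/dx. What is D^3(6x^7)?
1260 x^{4}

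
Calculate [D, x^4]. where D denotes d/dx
4 x^{3}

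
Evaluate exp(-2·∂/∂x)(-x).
2 - x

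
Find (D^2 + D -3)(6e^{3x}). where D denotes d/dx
54 e^{3 x}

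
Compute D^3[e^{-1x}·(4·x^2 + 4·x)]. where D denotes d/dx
4 \left(- x^{2} + 5 x - 3\right) e^{- x}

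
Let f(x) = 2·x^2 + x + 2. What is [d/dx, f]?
4 x + 1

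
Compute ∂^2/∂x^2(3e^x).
3 e^{x}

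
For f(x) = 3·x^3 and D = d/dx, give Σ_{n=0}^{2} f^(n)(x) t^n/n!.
3 x \left(3 t^{2} + 3 t x + x^{2}\right)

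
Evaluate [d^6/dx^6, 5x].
30\frac{d^{5}}{dx^{5}}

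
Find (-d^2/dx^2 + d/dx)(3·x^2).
6 x - 6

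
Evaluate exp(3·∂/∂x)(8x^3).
8 x^{3} + 72 x^{2} + 216 x + 216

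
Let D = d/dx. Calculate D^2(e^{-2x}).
4 e^{- 2 x}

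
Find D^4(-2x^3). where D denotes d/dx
0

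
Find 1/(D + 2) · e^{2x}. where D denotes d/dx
\frac{e^{2 x}}{4}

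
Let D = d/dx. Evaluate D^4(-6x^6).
- 2160 x^{2}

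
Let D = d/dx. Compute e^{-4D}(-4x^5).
- 4 x^{5} + 80 x^{4} - 640 x^{3} + 2560 x^{2} - 5120 x + 4096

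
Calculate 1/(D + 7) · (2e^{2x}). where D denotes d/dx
\frac{2 e^{2 x}}{9}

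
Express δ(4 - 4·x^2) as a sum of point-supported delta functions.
\frac{\delta(x - 1) + \delta(x + 1)}{8}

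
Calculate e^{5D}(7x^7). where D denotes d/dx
7 x^{7} + 245 x^{6} + 3675 x^{5} + 30625 x^{4} + 153125 x^{3} + 459375 x^{2} + 765625 x + 546875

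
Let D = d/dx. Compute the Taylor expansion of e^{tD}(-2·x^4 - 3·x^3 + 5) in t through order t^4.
- 2 t^{4} - t^{3} \left(8 x + 3\right) - 3 t^{2} x \left(4 x + 3\right) - t x^{2} \left(8 x + 9\right) - 2 x^{4} - 3 x^{3} + 5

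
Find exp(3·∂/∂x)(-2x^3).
- 2 x^{3} - 18 x^{2} - 54 x - 54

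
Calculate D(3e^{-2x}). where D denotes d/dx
- 6 e^{- 2 x}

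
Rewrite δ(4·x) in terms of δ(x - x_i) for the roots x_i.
\frac{\delta(x)}{4}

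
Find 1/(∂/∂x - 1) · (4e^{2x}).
4 e^{2 x}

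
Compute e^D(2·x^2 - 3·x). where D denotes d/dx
2 x^{2} + x - 1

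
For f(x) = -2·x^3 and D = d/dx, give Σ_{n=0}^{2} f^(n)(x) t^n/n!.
2 x \left(- 3 t^{2} - 3 t x - x^{2}\right)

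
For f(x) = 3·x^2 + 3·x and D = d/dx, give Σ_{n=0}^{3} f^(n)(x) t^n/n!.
3 t^{2} + 3 t \left(2 x + 1\right) + 3 x^{2} + 3 x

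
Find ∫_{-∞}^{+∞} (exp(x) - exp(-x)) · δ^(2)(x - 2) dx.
2 \sinh{\left(2 \right)}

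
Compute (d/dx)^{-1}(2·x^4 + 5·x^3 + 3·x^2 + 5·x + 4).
\frac{2 x^{5}}{5} + \frac{5 x^{4}}{4} + x^{3} + \frac{5 x^{2}}{2} + 4 x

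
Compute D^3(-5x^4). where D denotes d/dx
- 120 x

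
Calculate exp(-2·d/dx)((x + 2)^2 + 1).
x^{2} + 1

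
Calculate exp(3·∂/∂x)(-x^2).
- x^{2} - 6 x - 9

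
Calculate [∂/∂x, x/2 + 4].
\frac{1}{2}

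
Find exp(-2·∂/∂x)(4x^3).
4 x^{3} - 24 x^{2} + 48 x - 32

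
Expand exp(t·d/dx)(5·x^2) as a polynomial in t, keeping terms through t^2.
5 t^{2} + 10 t x + 5 x^{2}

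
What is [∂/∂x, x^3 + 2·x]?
3 x^{2} + 2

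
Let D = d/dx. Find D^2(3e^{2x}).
12 e^{2 x}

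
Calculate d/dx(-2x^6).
- 12 x^{5}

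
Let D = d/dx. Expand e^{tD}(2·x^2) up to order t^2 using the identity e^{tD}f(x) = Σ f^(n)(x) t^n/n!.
2 t^{2} + 4 t x + 2 x^{2}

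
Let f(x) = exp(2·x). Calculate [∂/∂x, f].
2 e^{2 x}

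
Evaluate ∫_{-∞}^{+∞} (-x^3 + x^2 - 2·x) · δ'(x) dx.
2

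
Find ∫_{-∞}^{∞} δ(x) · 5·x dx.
0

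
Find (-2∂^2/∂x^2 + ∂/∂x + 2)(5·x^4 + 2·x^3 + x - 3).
10 x^{4} + 24 x^{3} - 114 x^{2} - 22 x - 5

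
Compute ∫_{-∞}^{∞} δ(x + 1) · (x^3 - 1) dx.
-2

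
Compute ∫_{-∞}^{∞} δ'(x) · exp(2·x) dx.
-2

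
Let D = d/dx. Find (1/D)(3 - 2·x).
- x^{2} + 3 x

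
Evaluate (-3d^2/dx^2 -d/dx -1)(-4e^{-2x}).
44 e^{- 2 x}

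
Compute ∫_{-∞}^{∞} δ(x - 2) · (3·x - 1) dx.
5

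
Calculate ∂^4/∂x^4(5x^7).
4200 x^{3}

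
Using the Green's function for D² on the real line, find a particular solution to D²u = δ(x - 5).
\frac{|x - 5|}{2}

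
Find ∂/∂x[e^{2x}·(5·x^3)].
x^{2} \left(10 x + 15\right) e^{2 x}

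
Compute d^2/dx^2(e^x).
e^{x}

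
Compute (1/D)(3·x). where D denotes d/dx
\frac{3 x^{2}}{2}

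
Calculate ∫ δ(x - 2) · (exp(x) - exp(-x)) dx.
2 \sinh{\left(2 \right)}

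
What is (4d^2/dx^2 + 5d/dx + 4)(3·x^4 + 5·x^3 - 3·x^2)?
12 x^{4} + 80 x^{3} + 207 x^{2} + 90 x - 24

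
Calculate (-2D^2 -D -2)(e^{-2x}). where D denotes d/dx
- 8 e^{- 2 x}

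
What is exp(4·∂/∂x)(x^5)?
x^{5} + 20 x^{4} + 160 x^{3} + 640 x^{2} + 1280 x + 1024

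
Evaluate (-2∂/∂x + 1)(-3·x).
6 - 3 x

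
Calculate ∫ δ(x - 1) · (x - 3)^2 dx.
4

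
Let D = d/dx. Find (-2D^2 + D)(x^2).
2 x - 4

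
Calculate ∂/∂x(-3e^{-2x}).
6 e^{- 2 x}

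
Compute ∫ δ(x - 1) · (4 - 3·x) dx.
1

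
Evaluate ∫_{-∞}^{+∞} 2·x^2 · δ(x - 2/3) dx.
\frac{8}{9}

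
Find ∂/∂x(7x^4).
28 x^{3}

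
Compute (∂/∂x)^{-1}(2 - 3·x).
- \frac{3 x^{2}}{2} + 2 x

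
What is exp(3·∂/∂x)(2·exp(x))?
2 e^{x + 3}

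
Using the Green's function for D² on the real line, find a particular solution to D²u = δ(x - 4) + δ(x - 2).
\frac{|x - 4|}{2} + \frac{|x - 2|}{2}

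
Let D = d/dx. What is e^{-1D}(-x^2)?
- x^{2} + 2 x - 1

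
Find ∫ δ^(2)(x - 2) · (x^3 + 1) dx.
12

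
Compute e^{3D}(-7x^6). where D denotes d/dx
- 7 x^{6} - 126 x^{5} - 945 x^{4} - 3780 x^{3} - 8505 x^{2} - 10206 x - 5103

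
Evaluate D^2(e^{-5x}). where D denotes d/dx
25 e^{- 5 x}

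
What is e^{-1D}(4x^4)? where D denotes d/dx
4 x^{4} - 16 x^{3} + 24 x^{2} - 16 x + 4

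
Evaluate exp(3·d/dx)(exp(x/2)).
e^{\frac{x}{2} + \frac{3}{2}}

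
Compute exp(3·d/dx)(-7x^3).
- 7 x^{3} - 63 x^{2} - 189 x - 189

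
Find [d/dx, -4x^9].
- 36 x^{8}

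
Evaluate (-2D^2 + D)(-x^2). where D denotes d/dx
4 - 2 x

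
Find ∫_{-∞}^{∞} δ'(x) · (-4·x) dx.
4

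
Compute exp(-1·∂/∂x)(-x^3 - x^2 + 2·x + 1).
- x^{3} + 2 x^{2} + x - 1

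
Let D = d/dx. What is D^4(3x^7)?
2520 x^{3}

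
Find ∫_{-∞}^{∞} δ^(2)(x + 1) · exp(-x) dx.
e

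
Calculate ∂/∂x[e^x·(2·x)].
2 \left(x + 1\right) e^{x}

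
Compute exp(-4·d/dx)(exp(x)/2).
\frac{e^{x - 4}}{2}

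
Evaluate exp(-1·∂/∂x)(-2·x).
2 - 2 x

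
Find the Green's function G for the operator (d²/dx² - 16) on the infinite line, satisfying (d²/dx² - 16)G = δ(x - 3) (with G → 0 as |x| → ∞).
-\frac{e^{-4|x - 3|}}{8}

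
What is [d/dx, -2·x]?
-2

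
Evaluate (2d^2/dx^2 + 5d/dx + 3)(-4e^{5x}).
- 312 e^{5 x}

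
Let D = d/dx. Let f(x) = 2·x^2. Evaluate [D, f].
4 x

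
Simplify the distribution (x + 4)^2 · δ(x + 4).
0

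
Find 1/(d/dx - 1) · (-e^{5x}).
- \frac{e^{5 x}}{4}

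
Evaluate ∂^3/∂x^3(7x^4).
168 x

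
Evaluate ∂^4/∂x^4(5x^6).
1800 x^{2}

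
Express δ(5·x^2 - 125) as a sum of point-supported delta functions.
\frac{\delta(x - 5) + \delta(x + 5)}{50}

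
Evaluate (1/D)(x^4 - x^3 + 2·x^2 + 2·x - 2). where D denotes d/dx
\frac{x^{5}}{5} - \frac{x^{4}}{4} + \frac{2 x^{3}}{3} + x^{2} - 2 x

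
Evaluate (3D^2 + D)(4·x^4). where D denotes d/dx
16 x^{2} \left(x + 9\right)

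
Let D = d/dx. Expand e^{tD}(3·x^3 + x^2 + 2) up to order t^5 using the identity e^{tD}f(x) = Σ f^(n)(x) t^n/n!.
3 t^{3} + t^{2} \left(9 x + 1\right) + t x \left(9 x + 2\right) + 3 x^{3} + x^{2} + 2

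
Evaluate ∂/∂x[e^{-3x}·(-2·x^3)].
6 x^{2} \left(x - 1\right) e^{- 3 x}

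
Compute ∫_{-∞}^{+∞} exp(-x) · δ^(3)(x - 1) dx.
e^{-1}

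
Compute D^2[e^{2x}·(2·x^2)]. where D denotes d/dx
\left(8 x^{2} + 16 x + 4\right) e^{2 x}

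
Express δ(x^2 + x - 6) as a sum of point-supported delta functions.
\frac{\delta(x - 2) + \delta(x + 3)}{5}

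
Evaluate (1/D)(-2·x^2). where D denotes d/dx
- \frac{2 x^{3}}{3}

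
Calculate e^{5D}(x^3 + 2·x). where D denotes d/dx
x^{3} + 15 x^{2} + 77 x + 135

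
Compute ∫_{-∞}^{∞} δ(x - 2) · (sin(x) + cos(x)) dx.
\cos{\left(2 \right)} + \sin{\left(2 \right)}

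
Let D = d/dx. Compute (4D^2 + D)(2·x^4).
8 x^{2} \left(x + 12\right)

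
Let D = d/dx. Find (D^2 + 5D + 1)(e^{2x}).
15 e^{2 x}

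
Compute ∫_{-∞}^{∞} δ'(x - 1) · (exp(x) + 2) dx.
- e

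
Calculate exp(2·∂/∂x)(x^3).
x^{3} + 6 x^{2} + 12 x + 8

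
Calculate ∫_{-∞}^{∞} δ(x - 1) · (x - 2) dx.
-1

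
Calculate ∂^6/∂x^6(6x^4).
0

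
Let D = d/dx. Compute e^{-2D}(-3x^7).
- 3 x^{7} + 42 x^{6} - 252 x^{5} + 840 x^{4} - 1680 x^{3} + 2016 x^{2} - 1344 x + 384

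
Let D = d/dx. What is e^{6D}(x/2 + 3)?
\frac{x}{2} + 6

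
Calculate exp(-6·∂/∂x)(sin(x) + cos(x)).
\sqrt{2} \cos{\left(- x + \frac{\pi}{4} + 6 \right)}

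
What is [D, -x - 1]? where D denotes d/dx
-1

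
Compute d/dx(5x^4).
20 x^{3}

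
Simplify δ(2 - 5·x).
\frac{\delta(x - 2/5)}{5}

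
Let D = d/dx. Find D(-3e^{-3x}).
9 e^{- 3 x}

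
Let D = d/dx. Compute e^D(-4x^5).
- 4 x^{5} - 20 x^{4} - 40 x^{3} - 40 x^{2} - 20 x - 4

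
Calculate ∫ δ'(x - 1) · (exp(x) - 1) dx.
- e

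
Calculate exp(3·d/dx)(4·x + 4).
4 x + 16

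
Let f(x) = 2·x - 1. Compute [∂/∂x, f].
2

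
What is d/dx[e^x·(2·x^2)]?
2 x \left(x + 2\right) e^{x}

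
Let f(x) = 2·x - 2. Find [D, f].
2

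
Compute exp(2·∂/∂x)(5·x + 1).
5 x + 11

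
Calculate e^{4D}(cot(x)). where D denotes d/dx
\cot{\left(x + 4 \right)}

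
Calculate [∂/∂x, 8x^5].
40 x^{4}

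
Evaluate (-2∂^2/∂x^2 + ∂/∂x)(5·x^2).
10 x - 20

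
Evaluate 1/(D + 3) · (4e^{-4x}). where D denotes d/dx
- 4 e^{- 4 x}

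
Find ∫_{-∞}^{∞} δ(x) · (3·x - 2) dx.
-2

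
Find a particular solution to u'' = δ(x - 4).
\frac{|x - 4|}{2}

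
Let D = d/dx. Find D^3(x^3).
6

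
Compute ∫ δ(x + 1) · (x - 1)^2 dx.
4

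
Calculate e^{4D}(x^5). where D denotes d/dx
x^{5} + 20 x^{4} + 160 x^{3} + 640 x^{2} + 1280 x + 1024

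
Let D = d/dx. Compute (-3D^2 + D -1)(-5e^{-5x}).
405 e^{- 5 x}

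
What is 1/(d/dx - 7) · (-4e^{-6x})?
\frac{4 e^{- 6 x}}{13}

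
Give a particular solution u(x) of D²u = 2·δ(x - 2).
|x - 2|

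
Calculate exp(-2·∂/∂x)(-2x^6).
- 2 x^{6} + 24 x^{5} - 120 x^{4} + 320 x^{3} - 480 x^{2} + 384 x - 128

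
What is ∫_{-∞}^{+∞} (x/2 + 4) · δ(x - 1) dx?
\frac{9}{2}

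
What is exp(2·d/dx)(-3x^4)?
- 3 x^{4} - 24 x^{3} - 72 x^{2} - 96 x - 48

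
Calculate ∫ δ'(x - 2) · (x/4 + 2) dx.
- \frac{1}{4}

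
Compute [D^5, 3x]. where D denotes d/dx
15D^{4}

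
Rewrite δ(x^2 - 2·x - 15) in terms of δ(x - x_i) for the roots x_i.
\frac{\delta(x - 5) + \delta(x + 3)}{8}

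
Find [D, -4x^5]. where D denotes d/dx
- 20 x^{4}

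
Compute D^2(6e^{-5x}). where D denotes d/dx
150 e^{- 5 x}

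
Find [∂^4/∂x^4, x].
4\frac{d^{3}}{dx^{3}}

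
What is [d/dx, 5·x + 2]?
5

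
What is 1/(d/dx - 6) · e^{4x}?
- \frac{e^{4 x}}{2}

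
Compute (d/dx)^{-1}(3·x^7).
\frac{3 x^{8}}{8}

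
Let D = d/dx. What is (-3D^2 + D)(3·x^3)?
9 x \left(x - 6\right)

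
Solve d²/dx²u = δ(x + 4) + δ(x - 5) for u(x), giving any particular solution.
\frac{|x + 4|}{2} + \frac{|x - 5|}{2}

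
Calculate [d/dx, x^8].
8 x^{7}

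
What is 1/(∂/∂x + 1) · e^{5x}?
\frac{e^{5 x}}{6}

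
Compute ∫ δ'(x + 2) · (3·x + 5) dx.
-3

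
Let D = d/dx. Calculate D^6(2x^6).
1440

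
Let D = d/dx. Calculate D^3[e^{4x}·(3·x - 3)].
\left(192 x - 48\right) e^{4 x}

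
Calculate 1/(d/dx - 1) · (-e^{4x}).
- \frac{e^{4 x}}{3}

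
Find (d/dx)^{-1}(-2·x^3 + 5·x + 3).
- \frac{x^{4}}{2} + \frac{5 x^{2}}{2} + 3 x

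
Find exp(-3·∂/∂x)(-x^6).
- x^{6} + 18 x^{5} - 135 x^{4} + 540 x^{3} - 1215 x^{2} + 1458 x - 729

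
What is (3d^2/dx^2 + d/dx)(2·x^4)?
8 x^{2} \left(x + 9\right)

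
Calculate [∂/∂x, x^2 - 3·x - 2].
2 x - 3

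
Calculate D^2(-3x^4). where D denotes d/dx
- 36 x^{2}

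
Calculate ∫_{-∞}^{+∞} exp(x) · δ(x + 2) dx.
e^{-2}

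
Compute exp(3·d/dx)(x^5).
x^{5} + 15 x^{4} + 90 x^{3} + 270 x^{2} + 405 x + 243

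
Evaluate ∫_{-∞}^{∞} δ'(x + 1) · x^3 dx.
-3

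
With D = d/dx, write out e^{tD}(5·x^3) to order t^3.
5 t^{3} + 15 t^{2} x + 15 t x^{2} + 5 x^{3}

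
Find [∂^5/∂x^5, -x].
-5\frac{d^{4}}{dx^{4}}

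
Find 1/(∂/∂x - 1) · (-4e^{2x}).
- 4 e^{2 x}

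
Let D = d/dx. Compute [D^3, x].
3D^{2}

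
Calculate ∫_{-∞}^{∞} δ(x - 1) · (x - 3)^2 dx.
4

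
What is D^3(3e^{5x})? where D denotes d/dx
375 e^{5 x}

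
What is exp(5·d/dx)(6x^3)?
6 x^{3} + 90 x^{2} + 450 x + 750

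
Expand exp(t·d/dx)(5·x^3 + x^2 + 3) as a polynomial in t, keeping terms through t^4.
5 t^{3} + t^{2} \left(15 x + 1\right) + t x \left(15 x + 2\right) + 5 x^{3} + x^{2} + 3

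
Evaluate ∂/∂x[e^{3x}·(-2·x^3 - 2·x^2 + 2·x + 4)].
2 \left(- 3 x^{3} - 6 x^{2} + x + 7\right) e^{3 x}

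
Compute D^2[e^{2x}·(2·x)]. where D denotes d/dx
8 \left(x + 1\right) e^{2 x}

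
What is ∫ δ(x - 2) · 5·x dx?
10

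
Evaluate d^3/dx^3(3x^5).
180 x^{2}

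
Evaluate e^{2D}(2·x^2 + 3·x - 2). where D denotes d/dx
2 x^{2} + 11 x + 12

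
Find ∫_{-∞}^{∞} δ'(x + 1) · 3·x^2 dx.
6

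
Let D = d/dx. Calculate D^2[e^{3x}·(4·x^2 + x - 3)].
\left(36 x^{2} + 57 x - 13\right) e^{3 x}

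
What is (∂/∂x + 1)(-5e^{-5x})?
20 e^{- 5 x}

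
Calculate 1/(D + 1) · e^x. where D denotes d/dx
\frac{e^{x}}{2}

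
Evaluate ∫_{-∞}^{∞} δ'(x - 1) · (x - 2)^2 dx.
2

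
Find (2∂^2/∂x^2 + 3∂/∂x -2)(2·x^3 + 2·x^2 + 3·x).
- 4 x^{3} + 14 x^{2} + 30 x + 17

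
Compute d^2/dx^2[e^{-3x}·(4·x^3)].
12 x \left(3 x^{2} - 6 x + 2\right) e^{- 3 x}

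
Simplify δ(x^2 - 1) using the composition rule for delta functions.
\frac{\delta(x - 1) + \delta(x + 1)}{2}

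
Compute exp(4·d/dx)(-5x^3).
- 5 x^{3} - 60 x^{2} - 240 x - 320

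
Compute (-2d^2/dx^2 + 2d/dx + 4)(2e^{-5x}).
- 112 e^{- 5 x}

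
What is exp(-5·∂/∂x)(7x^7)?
7 x^{7} - 245 x^{6} + 3675 x^{5} - 30625 x^{4} + 153125 x^{3} - 459375 x^{2} + 765625 x - 546875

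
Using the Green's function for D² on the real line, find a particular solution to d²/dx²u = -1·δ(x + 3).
-\frac{|x + 3|}{2}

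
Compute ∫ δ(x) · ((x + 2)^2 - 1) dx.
3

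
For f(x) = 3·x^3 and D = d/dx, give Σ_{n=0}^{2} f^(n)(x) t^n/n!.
3 x \left(3 t^{2} + 3 t x + x^{2}\right)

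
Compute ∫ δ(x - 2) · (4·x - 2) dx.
6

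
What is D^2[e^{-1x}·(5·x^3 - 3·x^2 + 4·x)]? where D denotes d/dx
\left(5 x^{3} - 33 x^{2} + 46 x - 14\right) e^{- x}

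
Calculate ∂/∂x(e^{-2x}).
- 2 e^{- 2 x}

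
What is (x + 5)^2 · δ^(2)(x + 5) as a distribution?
2\delta(x + 5)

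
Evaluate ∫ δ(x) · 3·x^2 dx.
0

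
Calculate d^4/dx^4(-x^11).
- 7920 x^{7}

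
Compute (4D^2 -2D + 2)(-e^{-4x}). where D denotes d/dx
- 74 e^{- 4 x}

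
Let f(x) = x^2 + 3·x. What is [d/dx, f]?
2 x + 3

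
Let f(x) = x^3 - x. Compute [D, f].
3 x^{2} - 1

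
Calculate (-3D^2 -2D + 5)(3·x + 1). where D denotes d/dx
15 x - 1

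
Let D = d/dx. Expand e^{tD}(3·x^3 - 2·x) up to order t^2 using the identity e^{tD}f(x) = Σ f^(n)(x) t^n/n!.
9 t^{2} x + t \left(9 x^{2} - 2\right) + 3 x^{3} - 2 x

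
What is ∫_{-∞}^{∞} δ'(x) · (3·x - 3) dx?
-3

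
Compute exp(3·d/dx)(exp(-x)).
e^{- x - 3}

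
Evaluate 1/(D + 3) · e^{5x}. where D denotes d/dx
\frac{e^{5 x}}{8}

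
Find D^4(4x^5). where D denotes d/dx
480 x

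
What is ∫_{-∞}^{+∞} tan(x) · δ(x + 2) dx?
- \tan{\left(2 \right)}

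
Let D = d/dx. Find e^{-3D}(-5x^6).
- 5 x^{6} + 90 x^{5} - 675 x^{4} + 2700 x^{3} - 6075 x^{2} + 7290 x - 3645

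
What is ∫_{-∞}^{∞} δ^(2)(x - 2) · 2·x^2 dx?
4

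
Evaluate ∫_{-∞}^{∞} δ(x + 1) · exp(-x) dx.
e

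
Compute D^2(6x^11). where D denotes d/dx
660 x^{9}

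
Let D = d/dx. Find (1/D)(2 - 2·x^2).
- \frac{2 x^{3}}{3} + 2 x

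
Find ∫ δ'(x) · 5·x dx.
-5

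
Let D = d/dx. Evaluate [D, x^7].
7 x^{6}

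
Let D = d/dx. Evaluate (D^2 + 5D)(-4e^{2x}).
- 56 e^{2 x}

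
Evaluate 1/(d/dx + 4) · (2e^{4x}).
\frac{e^{4 x}}{4}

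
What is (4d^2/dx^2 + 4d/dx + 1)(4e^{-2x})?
36 e^{- 2 x}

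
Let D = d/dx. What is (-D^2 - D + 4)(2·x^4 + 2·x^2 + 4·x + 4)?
8 x^{4} - 8 x^{3} - 16 x^{2} + 12 x + 8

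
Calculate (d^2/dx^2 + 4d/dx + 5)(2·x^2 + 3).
10 x^{2} + 16 x + 19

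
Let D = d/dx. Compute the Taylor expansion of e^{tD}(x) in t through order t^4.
t + x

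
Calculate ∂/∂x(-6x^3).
- 18 x^{2}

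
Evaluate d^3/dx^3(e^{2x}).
8 e^{2 x}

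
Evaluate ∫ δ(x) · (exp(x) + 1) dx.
2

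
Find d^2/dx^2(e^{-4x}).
16 e^{- 4 x}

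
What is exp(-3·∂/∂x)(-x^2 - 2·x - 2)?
- x^{2} + 4 x - 5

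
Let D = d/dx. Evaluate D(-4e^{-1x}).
4 e^{- x}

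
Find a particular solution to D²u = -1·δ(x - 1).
-\frac{|x - 1|}{2}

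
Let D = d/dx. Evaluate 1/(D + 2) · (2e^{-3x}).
- 2 e^{- 3 x}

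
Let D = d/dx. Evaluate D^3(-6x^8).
- 2016 x^{5}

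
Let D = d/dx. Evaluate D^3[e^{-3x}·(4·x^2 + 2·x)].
18 \left(- 6 x^{2} + 9 x - 1\right) e^{- 3 x}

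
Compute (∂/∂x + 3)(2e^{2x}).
10 e^{2 x}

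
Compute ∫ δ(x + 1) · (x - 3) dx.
-4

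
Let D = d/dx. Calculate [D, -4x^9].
- 36 x^{8}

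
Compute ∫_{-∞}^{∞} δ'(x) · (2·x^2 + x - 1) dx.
-1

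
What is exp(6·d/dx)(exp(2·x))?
e^{2 x + 12}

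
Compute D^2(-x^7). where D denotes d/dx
- 42 x^{5}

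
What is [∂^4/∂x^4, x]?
4\frac{d^{3}}{dx^{3}}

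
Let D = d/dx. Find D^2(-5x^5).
- 100 x^{3}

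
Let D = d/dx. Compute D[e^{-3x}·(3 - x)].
\left(3 x - 10\right) e^{- 3 x}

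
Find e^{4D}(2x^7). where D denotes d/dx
2 x^{7} + 56 x^{6} + 672 x^{5} + 4480 x^{4} + 17920 x^{3} + 43008 x^{2} + 57344 x + 32768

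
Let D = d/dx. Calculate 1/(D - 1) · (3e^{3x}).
\frac{3 e^{3 x}}{2}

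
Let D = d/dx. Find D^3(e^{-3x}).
- 27 e^{- 3 x}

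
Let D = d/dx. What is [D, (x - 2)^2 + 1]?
2 x - 4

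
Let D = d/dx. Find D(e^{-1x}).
- e^{- x}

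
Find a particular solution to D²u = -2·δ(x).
-|x|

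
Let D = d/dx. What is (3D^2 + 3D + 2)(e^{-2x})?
8 e^{- 2 x}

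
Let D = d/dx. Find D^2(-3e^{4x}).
- 48 e^{4 x}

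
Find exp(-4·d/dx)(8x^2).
8 x^{2} - 64 x + 128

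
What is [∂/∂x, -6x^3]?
- 18 x^{2}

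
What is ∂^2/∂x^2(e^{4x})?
16 e^{4 x}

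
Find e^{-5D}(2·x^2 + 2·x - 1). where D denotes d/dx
2 x^{2} - 18 x + 39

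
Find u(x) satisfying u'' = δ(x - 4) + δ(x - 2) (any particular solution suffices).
\frac{|x - 4|}{2} + \frac{|x - 2|}{2}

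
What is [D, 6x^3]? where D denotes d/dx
18 x^{2}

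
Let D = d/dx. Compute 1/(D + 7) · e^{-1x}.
\frac{e^{- x}}{6}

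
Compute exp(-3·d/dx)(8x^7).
8 x^{7} - 168 x^{6} + 1512 x^{5} - 7560 x^{4} + 22680 x^{3} - 40824 x^{2} + 40824 x - 17496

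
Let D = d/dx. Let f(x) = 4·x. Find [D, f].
4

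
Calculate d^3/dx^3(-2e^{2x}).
- 16 e^{2 x}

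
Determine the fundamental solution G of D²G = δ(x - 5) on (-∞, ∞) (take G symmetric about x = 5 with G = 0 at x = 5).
\frac{|x - 5|}{2}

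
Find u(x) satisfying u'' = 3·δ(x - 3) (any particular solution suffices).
\frac{3|x - 3|}{2}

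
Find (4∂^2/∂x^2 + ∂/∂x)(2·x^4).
8 x^{2} \left(x + 12\right)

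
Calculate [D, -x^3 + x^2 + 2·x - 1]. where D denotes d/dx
- 3 x^{2} + 2 x + 2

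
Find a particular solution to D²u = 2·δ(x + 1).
|x + 1|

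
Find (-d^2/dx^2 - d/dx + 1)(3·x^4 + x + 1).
x \left(3 x^{3} - 12 x^{2} - 36 x + 1\right)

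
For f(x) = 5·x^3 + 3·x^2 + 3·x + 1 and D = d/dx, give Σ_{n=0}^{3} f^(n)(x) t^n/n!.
5 t^{3} + t^{2} \left(15 x + 3\right) + 3 t \left(5 x^{2} + 2 x + 1\right) + 5 x^{3} + 3 x^{2} + 3 x + 1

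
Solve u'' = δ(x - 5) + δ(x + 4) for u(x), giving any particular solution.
\frac{|x - 5|}{2} + \frac{|x + 4|}{2}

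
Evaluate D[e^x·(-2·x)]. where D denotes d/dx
2 \left(- x - 1\right) e^{x}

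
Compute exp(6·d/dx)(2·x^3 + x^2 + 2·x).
2 x^{3} + 37 x^{2} + 230 x + 480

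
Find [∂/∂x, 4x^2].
8 x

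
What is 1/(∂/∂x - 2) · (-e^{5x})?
- \frac{e^{5 x}}{3}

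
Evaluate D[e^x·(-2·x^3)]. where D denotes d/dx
2 x^{2} \left(- x - 3\right) e^{x}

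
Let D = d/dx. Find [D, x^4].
4 x^{3}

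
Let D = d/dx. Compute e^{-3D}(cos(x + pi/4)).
\cos{\left(x - 3 + \frac{\pi}{4} \right)}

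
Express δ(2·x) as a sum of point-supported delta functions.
\frac{\delta(x)}{2}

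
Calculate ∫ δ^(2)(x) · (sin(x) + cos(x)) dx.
-1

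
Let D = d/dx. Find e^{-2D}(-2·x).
4 - 2 x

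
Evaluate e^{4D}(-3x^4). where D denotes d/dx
- 3 x^{4} - 48 x^{3} - 288 x^{2} - 768 x - 768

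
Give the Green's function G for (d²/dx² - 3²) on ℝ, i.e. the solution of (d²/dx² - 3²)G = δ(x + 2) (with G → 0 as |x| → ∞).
-\frac{e^{-3|x + 2|}}{6}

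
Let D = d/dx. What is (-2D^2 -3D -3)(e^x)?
- 8 e^{x}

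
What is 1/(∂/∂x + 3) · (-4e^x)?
- e^{x}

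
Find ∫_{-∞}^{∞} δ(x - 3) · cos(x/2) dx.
\cos{\left(\frac{3}{2} \right)}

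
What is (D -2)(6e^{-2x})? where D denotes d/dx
- 24 e^{- 2 x}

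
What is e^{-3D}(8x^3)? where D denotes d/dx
8 x^{3} - 72 x^{2} + 216 x - 216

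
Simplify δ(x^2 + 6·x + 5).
\frac{\delta(x + 1) + \delta(x + 5)}{4}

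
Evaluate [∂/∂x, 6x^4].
24 x^{3}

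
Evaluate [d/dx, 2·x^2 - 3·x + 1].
4 x - 3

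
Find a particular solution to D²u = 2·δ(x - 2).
|x - 2|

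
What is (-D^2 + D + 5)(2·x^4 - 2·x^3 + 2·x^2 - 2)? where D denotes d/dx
10 x^{4} - 2 x^{3} - 20 x^{2} + 16 x - 14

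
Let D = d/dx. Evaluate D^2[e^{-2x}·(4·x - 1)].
4 \left(4 x - 5\right) e^{- 2 x}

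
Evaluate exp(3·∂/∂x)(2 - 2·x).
- 2 x - 4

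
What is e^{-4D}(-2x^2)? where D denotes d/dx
- 2 x^{2} + 16 x - 32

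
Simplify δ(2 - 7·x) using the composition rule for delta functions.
\frac{\delta(x - 2/7)}{7}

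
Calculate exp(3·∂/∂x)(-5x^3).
- 5 x^{3} - 45 x^{2} - 135 x - 135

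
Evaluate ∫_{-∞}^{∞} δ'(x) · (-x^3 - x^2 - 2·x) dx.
2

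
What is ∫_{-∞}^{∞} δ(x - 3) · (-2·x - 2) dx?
-8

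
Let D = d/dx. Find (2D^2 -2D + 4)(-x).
2 - 4 x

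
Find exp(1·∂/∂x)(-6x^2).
- 6 x^{2} - 12 x - 6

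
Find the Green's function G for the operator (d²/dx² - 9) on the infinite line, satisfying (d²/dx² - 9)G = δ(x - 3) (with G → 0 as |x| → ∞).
-\frac{e^{-3|x - 3|}}{6}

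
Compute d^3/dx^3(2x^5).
120 x^{2}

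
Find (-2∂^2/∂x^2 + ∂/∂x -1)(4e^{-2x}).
- 44 e^{- 2 x}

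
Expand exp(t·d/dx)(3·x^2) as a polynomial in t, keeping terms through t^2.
3 t^{2} + 6 t x + 3 x^{2}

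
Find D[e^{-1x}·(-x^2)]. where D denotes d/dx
x \left(x - 2\right) e^{- x}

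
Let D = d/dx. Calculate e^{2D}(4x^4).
4 x^{4} + 32 x^{3} + 96 x^{2} + 128 x + 64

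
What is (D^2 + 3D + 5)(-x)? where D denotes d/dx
- 5 x - 3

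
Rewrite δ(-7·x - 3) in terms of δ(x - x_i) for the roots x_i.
\frac{\delta(x + 3/7)}{7}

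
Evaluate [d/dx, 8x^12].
96 x^{11}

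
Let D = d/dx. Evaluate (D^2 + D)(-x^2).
- 2 x - 2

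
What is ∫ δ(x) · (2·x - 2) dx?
-2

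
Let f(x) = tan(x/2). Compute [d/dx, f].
\frac{1}{\cos{\left(x \right)} + 1}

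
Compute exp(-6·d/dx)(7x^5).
7 x^{5} - 210 x^{4} + 2520 x^{3} - 15120 x^{2} + 45360 x - 54432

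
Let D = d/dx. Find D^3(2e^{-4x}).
- 128 e^{- 4 x}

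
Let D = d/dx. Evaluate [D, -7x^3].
- 21 x^{2}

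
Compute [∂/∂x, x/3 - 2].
\frac{1}{3}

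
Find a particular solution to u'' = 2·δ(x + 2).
|x + 2|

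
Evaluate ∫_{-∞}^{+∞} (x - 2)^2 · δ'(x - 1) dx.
2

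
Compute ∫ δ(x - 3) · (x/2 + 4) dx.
\frac{11}{2}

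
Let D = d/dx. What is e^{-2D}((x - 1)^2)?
x^{2} - 6 x + 9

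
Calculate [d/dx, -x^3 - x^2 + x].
- 3 x^{2} - 2 x + 1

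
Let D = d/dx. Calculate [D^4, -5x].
-20D^{3}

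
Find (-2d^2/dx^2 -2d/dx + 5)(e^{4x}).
- 35 e^{4 x}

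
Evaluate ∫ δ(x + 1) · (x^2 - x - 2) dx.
0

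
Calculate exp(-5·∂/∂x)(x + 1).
x - 4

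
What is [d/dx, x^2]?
2 x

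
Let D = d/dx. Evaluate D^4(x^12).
11880 x^{8}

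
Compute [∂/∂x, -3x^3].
- 9 x^{2}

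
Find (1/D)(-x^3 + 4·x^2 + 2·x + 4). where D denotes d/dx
- \frac{x^{4}}{4} + \frac{4 x^{3}}{3} + x^{2} + 4 x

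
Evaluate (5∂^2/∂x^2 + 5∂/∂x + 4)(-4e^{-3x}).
- 136 e^{- 3 x}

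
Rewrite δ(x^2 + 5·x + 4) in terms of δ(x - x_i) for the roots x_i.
\frac{\delta(x + 1) + \delta(x + 4)}{3}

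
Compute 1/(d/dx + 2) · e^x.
\frac{e^{x}}{3}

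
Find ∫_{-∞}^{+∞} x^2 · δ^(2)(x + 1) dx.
2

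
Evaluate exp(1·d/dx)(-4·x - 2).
- 4 x - 6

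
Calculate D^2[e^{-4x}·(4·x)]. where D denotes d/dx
32 \left(2 x - 1\right) e^{- 4 x}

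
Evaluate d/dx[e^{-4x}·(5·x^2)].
10 x \left(1 - 2 x\right) e^{- 4 x}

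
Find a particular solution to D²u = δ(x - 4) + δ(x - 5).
\frac{|x - 4|}{2} + \frac{|x - 5|}{2}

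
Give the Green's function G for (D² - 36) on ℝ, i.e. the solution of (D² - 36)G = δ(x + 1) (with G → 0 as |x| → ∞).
-\frac{e^{-6|x + 1|}}{12}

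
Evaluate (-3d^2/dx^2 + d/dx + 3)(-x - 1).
- 3 x - 4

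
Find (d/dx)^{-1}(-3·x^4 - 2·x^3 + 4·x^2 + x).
- \frac{3 x^{5}}{5} - \frac{x^{4}}{2} + \frac{4 x^{3}}{3} + \frac{x^{2}}{2}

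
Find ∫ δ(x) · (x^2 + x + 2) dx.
2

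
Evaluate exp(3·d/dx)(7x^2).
7 x^{2} + 42 x + 63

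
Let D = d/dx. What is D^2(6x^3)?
36 x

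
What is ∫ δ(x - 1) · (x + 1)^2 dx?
4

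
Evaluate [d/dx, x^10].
10 x^{9}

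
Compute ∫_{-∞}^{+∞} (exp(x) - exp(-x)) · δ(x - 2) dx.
2 \sinh{\left(2 \right)}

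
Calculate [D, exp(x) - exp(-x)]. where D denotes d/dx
2 \cosh{\left(x \right)}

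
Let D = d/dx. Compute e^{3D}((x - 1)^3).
x^{3} + 6 x^{2} + 12 x + 8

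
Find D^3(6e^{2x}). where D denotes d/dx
48 e^{2 x}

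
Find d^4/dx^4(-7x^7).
- 5880 x^{3}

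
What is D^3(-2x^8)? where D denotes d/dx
- 672 x^{5}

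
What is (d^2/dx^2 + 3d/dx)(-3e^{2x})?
- 30 e^{2 x}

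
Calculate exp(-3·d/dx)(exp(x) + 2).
e^{x - 3} + 2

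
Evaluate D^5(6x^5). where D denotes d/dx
720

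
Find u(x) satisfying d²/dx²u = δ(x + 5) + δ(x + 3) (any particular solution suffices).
\frac{|x + 5|}{2} + \frac{|x + 3|}{2}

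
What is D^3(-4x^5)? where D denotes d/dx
- 240 x^{2}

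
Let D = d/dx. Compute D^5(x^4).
0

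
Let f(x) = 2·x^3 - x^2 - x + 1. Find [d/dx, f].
6 x^{2} - 2 x - 1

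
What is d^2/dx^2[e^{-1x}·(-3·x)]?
3 \left(2 - x\right) e^{- x}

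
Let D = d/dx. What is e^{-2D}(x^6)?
x^{6} - 12 x^{5} + 60 x^{4} - 160 x^{3} + 240 x^{2} - 192 x + 64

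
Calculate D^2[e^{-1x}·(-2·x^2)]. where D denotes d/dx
2 \left(- x^{2} + 4 x - 2\right) e^{- x}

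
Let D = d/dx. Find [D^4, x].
4D^{3}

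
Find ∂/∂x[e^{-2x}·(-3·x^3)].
x^{2} \left(6 x - 9\right) e^{- 2 x}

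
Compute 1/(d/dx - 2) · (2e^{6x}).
\frac{e^{6 x}}{2}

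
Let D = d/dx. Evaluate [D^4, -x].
-4D^{3}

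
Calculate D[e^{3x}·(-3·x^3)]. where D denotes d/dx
9 x^{2} \left(- x - 1\right) e^{3 x}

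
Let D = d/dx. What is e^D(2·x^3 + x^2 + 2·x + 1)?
2 x^{3} + 7 x^{2} + 10 x + 6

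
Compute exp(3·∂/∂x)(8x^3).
8 x^{3} + 72 x^{2} + 216 x + 216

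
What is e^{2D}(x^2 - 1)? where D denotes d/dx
x^{2} + 4 x + 3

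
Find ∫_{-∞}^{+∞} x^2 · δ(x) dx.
0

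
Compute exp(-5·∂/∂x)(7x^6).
7 x^{6} - 210 x^{5} + 2625 x^{4} - 17500 x^{3} + 65625 x^{2} - 131250 x + 109375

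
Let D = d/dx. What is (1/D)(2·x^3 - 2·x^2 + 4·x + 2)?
\frac{x^{4}}{2} - \frac{2 x^{3}}{3} + 2 x^{2} + 2 x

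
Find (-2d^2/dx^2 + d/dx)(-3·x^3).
9 x \left(4 - x\right)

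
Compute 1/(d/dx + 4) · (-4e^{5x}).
- \frac{4 e^{5 x}}{9}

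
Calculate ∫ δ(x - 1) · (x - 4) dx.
-3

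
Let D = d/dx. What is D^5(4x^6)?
2880 x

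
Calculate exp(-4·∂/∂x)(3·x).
3 x - 12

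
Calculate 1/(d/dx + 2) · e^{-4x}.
- \frac{e^{- 4 x}}{2}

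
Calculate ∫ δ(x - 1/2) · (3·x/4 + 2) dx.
\frac{19}{8}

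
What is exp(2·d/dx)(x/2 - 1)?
\frac{x}{2}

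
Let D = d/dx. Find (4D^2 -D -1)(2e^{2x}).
26 e^{2 x}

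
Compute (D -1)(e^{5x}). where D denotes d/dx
4 e^{5 x}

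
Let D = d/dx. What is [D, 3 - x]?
-1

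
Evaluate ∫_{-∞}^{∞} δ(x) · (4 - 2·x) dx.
4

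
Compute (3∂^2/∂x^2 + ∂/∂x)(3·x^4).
12 x^{2} \left(x + 9\right)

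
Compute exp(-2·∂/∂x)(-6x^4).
- 6 x^{4} + 48 x^{3} - 144 x^{2} + 192 x - 96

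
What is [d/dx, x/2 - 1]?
\frac{1}{2}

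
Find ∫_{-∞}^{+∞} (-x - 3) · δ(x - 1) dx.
-4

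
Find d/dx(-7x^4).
- 28 x^{3}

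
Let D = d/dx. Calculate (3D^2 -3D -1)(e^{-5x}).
89 e^{- 5 x}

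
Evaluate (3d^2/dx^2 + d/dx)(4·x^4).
16 x^{2} \left(x + 9\right)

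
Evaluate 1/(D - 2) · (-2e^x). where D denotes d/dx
2 e^{x}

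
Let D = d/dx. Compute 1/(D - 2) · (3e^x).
- 3 e^{x}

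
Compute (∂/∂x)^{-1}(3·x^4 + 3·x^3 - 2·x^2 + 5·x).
\frac{3 x^{5}}{5} + \frac{3 x^{4}}{4} - \frac{2 x^{3}}{3} + \frac{5 x^{2}}{2}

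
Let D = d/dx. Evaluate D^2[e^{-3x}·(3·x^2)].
3 \left(9 x^{2} - 12 x + 2\right) e^{- 3 x}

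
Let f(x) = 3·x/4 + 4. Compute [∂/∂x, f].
\frac{3}{4}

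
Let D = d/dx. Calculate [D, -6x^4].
- 24 x^{3}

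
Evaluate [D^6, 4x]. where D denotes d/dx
24D^{5}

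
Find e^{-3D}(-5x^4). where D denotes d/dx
- 5 x^{4} + 60 x^{3} - 270 x^{2} + 540 x - 405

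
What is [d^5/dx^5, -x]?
-5\frac{d^{4}}{dx^{4}}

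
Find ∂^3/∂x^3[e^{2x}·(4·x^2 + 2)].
32 \left(x^{2} + 3 x + 2\right) e^{2 x}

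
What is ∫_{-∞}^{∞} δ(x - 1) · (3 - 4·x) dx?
-1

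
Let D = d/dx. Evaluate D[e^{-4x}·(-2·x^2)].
4 x \left(2 x - 1\right) e^{- 4 x}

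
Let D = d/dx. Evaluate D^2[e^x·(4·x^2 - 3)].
\left(4 x^{2} + 16 x + 5\right) e^{x}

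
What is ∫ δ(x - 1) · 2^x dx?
2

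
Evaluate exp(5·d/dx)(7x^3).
7 x^{3} + 105 x^{2} + 525 x + 875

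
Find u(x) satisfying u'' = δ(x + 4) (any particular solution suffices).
\frac{|x + 4|}{2}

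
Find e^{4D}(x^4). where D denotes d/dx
x^{4} + 16 x^{3} + 96 x^{2} + 256 x + 256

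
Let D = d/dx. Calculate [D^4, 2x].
8D^{3}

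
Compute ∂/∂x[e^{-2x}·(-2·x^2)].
4 x \left(x - 1\right) e^{- 2 x}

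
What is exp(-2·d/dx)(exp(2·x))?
e^{2 x - 4}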